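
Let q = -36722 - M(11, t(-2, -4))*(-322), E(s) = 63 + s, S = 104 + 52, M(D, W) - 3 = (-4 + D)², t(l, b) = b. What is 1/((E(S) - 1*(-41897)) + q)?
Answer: 1/22138 ≈ 4.5171e-5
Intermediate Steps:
M(D, W) = 3 + (-4 + D)²
S = 156
q = -19978 (q = -36722 - (3 + (-4 + 11)²)*(-322) = -36722 - (3 + 7²)*(-322) = -36722 - (3 + 49)*(-322) = -36722 - 52*(-322) = -36722 - 1*(-16744) = -36722 + 16744 = -19978)
1/((E(S) - 1*(-41897)) + q) = 1/(((63 + 156) - 1*(-41897)) - 19978) = 1/((219 + 41897) - 19978) = 1/(42116 - 19978) = 1/22138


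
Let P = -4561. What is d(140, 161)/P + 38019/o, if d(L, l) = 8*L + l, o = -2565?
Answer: -3099832/205245 ≈ -15.103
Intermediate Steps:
d(L, l) = l + 8*L
d(140, 161)/P + 38019/o = (161 + 8*140)/(-4561) + 38019/(-2565) = (161 + 1120)*(-1/4561) + 38019*(-1/2565) = 1281*(-1/4561) - 667/45 = -1281/4561 - 667/45 = -3099832/205245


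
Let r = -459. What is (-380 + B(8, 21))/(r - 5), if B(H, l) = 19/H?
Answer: 3021/3712 ≈ 0.81385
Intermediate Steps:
(-380 + B(8, 21))/(r - 5) = (-380 + 19/8)/(-459 - 5) = (-380 + 19*(⅛))/(-464) = (-380 + 19/8)*(-1/464) = -3021/8*(-1/464) = 3021/3712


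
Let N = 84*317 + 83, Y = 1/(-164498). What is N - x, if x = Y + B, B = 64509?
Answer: -6217695403/164498 ≈ -37798.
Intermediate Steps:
Y = -1/164498 ≈ -6.0791e-6
N = 26711 (N = 26628 + 83 = 26711)
x = 10611601481/164498 (x = -1/164498 + 64509 = 10611601481/164498 ≈ 64509.)
N - x = 26711 - 1*10611601481/164498 = 26711 - 10611601481/164498 = -6217695403/164498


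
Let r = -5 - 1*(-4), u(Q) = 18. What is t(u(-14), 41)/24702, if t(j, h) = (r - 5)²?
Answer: 6/4117 ≈ 0.0014574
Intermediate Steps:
r = -1 (r = -5 + 4 = -1)
t(j, h) = 36 (t(j, h) = (-1 - 5)² = (-6)² = 36)
t(u(-14), 41)/24702 = 36/24702 = 36*(1/24702) = 6/4117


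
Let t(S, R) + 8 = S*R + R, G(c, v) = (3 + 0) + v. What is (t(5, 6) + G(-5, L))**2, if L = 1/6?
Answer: 34969/36 ≈ 971.36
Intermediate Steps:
L = 1/6 (L = 1*(1/6) = 1/6 ≈ 0.16667)
G(c, v) = 3 + v
t(S, R) = -8 + R + R*S (t(S, R) = -8 + (S*R + R) = -8 + (R*S + R) = -8 + (R + R*S) = -8 + R + R*S)
(t(5, 6) + G(-5, L))**2 = ((-8 + 6 + 6*5) + (3 + 1/6))**2 = ((-8 + 6 + 30) + 19/6)**2 = (28 + 19/6)**2 = (187/6)**2 = 34969/36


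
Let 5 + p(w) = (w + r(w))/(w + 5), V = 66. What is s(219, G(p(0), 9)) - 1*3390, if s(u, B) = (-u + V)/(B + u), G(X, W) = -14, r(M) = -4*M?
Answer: -695103/205 ≈ -3390.7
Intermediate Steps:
p(w) = -5 - 3*w/(5 + w) (p(w) = -5 + (w - 4*w)/(w + 5) = -5 + (-3*w)/(5 + w) = -5 - 3*w/(5 + w))
s(u, B) = (66 - u)/(B + u) (s(u, B) = (-u + 66)/(B + u) = (66 - u)/(B + u))
s(219, G(p(0), 9)) - 1*3390 = (66 - 1*219)/(-14 + 219) - 1*3390 = (66 - 219)/205 - 3390 = (1/205)*(-153) - 3390 = -153/205 - 3390 = -695103/205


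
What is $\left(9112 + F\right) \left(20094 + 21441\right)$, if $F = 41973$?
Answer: $2121815475$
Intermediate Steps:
$\left(9112 + F\right) \left(20094 + 21441\right) = \left(9112 + 41973\right) \left(20094 + 21441\right) = 51085 \cdot 41535 = 2121815475$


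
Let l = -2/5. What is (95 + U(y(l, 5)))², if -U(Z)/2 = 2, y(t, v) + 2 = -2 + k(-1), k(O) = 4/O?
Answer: 8281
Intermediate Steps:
l = -⅖ (l = -2*⅕ = -⅖ ≈ -0.40000)
y(t, v) = -8 (y(t, v) = -2 + (-2 + 4/(-1)) = -2 + (-2 + 4*(-1)) = -2 + (-2 - 4) = -2 - 6 = -8)
U(Z) = -4 (U(Z) = -2*2 = -4)
(95 + U(y(l, 5)))² = (95 - 4)² = 91² = 8281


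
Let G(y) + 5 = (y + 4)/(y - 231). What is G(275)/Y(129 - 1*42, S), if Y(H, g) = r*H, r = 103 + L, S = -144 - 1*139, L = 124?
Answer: 59/868956 ≈ 6.7898e-5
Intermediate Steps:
G(y) = -5 + (4 + y)/(-231 + y) (G(y) = -5 + (y + 4)/(y - 231) = -5 + (4 + y)/(-231 + y))
S = -283 (S = -144 - 139 = -283)
r = 227 (r = 103 + 124 = 227)
Y(H, g) = 227*H
G(275)/Y(129 - 1*42, S) = ((1159 - 4*275)/(-231 + 275))/((227*(129 - 1*42))) = ((1159 - 1100)/44)/((227*(129 - 42))) = ((1/44)*59)/((227*87)) = (59/44)/19749 = (59/44)*(1/19749) = 59/868956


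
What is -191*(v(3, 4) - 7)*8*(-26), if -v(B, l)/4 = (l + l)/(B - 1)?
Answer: -913744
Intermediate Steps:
v(B, l) = -8*l/(-1 + B) (v(B, l) = -4*(l + l)/(B - 1) = -4*2*l/(-1 + B) = -8*l/(-1 + B))
-191*(v(3, 4) - 7)*8*(-26) = -191*(-8*4/(-1 + 3) - 7)*8*(-26) = -191*(-8*4/2 - 7)*8*(-26) = -191*(-8*4*1/2 - 7)*8*(-26) = -191*(-16 - 7)*8*(-26) = -(-4393)*8*(-26) = -191*(-184)*(-26) = 35144*(-26) = -913744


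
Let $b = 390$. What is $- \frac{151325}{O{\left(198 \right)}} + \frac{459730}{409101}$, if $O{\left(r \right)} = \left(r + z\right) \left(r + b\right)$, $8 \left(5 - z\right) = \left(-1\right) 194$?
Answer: $- \frac{3242905}{371872809} \approx -0.0087205$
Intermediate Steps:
$z = \frac{117}{4}$ ($z = 5 - \frac{\left(-1\right) 194}{8} = 5 - - \frac{97}{4} = 5 + \frac{97}{4} = \frac{117}{4} \approx 29.25$)
$O{\left(r \right)} = \left(390 + r\right) \left(\frac{117}{4} + r\right)$ ($O{\left(r \right)} = \left(r + \frac{117}{4}\right) \left(r + 390\right) = \left(\frac{117}{4} + r\right) \left(390 + r\right) = \left(390 + r\right) \left(\frac{117}{4} + r\right)$)
$- \frac{151325}{O{\left(198 \right)}} + \frac{459730}{409101} = - \frac{151325}{\frac{22815}{2} + 198^{2} + \frac{1677}{4} \cdot 198} + \frac{459730}{409101} = - \frac{151325}{\frac{22815}{2} + 39204 + \frac{166023}{2}} + 459730 \cdot \frac{1}{409101} = - \frac{151325}{133623} + \frac{459730}{409101} = - \frac{3242905}{371872809}$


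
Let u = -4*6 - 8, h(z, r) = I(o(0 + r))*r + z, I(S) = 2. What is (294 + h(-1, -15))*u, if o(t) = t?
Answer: -8416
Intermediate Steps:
h(z, r) = z + 2*r (h(z, r) = 2*r + z = z + 2*r)
u = -32 (u = -24 - 8 = -32)
(294 + h(-1, -15))*u = (294 + (-1 + 2*(-15)))*(-32) = (294 + (-1 - 30))*(-32) = (294 - 31)*(-32) = 263*(-32) = -8416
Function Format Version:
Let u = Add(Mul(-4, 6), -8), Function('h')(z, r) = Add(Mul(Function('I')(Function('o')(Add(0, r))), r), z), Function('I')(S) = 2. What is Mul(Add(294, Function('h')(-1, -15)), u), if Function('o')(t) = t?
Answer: -8416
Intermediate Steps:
Function('h')(z, r) = Add(z, Mul(2, r)) (Function('h')(z, r) = Add(Mul(2, r), z) = Add(z, Mul(2, r)))
u = -32 (u = Add(-24, -8) = -32)
Mul(Add(294, Function('h')(-1, -15)), u) = Mul(Add(294, Add(-1, Mul(2, -15))), -32) = Mul(Add(294, Add(-1, -30)), -32) = Mul(Add(294, -31), -32) = Mul(263, -32) = -8416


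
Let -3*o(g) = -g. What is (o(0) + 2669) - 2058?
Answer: 611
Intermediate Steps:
o(g) = g/3 (o(g) = -(-1)*g/3 = g/3)
(o(0) + 2669) - 2058 = ((⅓)*0 + 2669) - 2058 = (0 + 2669) - 2058 = 2669 - 2058 = 611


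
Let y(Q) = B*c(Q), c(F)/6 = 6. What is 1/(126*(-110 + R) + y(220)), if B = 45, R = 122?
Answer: 1/3132 ≈ 0.00031928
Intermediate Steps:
c(F) = 36 (c(F) = 6*6 = 36)
y(Q) = 1620 (y(Q) = 45*36 = 1620)
1/(126*(-110 + R) + y(220)) = 1/(126*(-110 + 122) + 1620) = 1/(126*12 + 1620) = 1/(1512 + 1620) = 1/3132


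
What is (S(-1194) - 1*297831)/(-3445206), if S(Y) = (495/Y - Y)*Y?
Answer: 287162/574201 ≈ 0.50011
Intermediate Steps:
S(Y) = Y*(-Y + 495/Y) (S(Y) = (-Y + 495/Y)*Y = Y*(-Y + 495/Y))
(S(-1194) - 1*297831)/(-3445206) = ((495 - 1*(-1194)²) - 1*297831)/(-3445206) = ((495 - 1*1425636) - 297831)*(-1/3445206) = ((495 - 1425636) - 297831)*(-1/3445206) = (-1425141 - 297831)*(-1/3445206) = -1722972*(-1/3445206) = 287162/574201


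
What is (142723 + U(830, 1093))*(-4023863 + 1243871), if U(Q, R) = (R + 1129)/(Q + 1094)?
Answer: -190847336227452/481 ≈ -3.9677e+11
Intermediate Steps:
U(Q, R) = (1129 + R)/(1094 + Q)
(142723 + U(830, 1093))*(-4023863 + 1243871) = (142723 + (1129 + 1093)/(1094 + 830))*(-4023863 + 1243871) = (142723 + 2222/1924)*(-2779992) = (142723 + (1/1924)*2222)*(-2779992) = (142723 + 1111/962)*(-2779992) = (137300637/962)*(-2779992) = -190847336227452/481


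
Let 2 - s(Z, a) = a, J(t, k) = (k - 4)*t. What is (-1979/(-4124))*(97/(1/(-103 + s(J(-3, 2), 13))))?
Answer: -10941891/2062 ≈ -5306.4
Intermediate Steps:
J(t, k) = t*(-4 + k) (J(t, k) = (-4 + k)*t = t*(-4 + k))
s(Z, a) = 2 - a
(-1979/(-4124))*(97/(1/(-103 + s(J(-3, 2), 13)))) = (-1979/(-4124))*(97/(1/(-103 + (2 - 1*13)))) = (-1979*(-1/4124))*(97/(1/(-103 + (2 - 13)))) = 1979*(97/(1/(-103 - 11)))/4124 = 1979*(97/(1/(-114)))/4124 = 1979*(97/(-1/114))/4124 = 1979*(97*(-114))/4124 = (1979/4124)*(-11058) = -10941891/2062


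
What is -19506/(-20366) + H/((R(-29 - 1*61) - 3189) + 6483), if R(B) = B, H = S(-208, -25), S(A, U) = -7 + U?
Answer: 7730689/8156583 ≈ 0.94779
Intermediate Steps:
H = -32 (H = -7 - 25 = -32)
-19506/(-20366) + H/((R(-29 - 1*61) - 3189) + 6483) = -19506/(-20366) - 32/(((-29 - 1*61) - 3189) + 6483) = -19506*(-1/20366) - 32/(((-29 - 61) - 3189) + 6483) = 9753/10183 - 32/((-90 - 3189) + 6483) = 9753/10183 - 32/(-3279 + 6483) = 9753/10183 - 32/3204 = 9753/10183 - 32*1/3204 = 9753/10183 - 8/801 = 7730689/8156583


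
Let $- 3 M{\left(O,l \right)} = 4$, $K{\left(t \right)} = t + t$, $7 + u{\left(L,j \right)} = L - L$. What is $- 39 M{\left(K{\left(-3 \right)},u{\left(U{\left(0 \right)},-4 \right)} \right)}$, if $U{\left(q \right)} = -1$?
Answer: $52$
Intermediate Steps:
$u{\left(L,j \right)} = -7$ ($u{\left(L,j \right)} = -7 + \left(L - L\right) = -7 + 0 = -7$)
$K{\left(t \right)} = 2 t$
$M{\left(O,l \right)} = - \frac{4}{3}$ ($M{\left(O,l \right)} = \left(- \frac{1}{3}\right) 4 = - \frac{4}{3}$)
$- 39 M{\left(K{\left(-3 \right)},u{\left(U{\left(0 \right)},-4 \right)} \right)} = \left(-39\right) \left(- \frac{4}{3}\right) = 52$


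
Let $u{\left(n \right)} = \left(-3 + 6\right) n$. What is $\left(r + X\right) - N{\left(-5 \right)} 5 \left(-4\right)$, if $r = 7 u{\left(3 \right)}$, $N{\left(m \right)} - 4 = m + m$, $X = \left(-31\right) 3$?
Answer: $3600$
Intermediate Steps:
$X = -93$
$u{\left(n \right)} = 3 n$
$N{\left(m \right)} = 4 + 2 m$ ($N{\left(m \right)} = 4 + \left(m + m\right) = 4 + 2 m$)
$r = 63$ ($r = 7 \cdot 3 \cdot 3 = 7 \cdot 9 = 63$)
$\left(r + X\right) - N{\left(-5 \right)} 5 \left(-4\right) = \left(63 - 93\right) - (4 + 2 \left(-5\right)) 5 \left(-4\right) = - 30 - (4 - 10) 5 \left(-4\right) = - 30 \left(-1\right) \left(-6\right) 5 \left(-4\right) = - 30 \cdot 6 \cdot 5 \left(-4\right) = - 30 \cdot 30 \left(-4\right) = \left(-30\right) \left(-120\right) = 3600$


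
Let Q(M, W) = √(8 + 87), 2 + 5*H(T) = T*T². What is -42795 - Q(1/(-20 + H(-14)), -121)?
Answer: -42795 - √95 ≈ -42805.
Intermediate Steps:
H(T) = -⅖ + T³/5 (H(T) = -⅖ + (T*T²)/5 = -⅖ + T³/5)
Q(M, W) = √95
-42795 - Q(1/(-20 + H(-14)), -121) = -42795 - √95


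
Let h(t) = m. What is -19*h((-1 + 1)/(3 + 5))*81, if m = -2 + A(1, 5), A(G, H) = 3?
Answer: -1539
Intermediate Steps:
m = 1 (m = -2 + 3 = 1)
h(t) = 1
-19*h((-1 + 1)/(3 + 5))*81 = -19*1*81 = -19*81 = -1539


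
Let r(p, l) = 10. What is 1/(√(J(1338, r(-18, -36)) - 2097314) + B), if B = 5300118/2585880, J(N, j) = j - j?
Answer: 42300830660/43284863268009801 - 20638195600*I*√2097314/43284863268009801 ≈ 9.7727e-7 - 0.00069051*I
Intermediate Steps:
J(N, j) = 0
B = 294451/143660 (B = 5300118*(1/2585880) = 294451/143660 ≈ 2.0496)
1/(√(J(1338, r(-18, -36)) - 2097314) + B) = 1/(√(0 - 2097314) + 294451/143660) = 1/(√(-2097314) + 294451/143660) = 1/(I*√2097314 + 294451/143660) = 1/(294451/143660 + I*√2097314)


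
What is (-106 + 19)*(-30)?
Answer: 2610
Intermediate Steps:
(-106 + 19)*(-30) = -87*(-30) = 2610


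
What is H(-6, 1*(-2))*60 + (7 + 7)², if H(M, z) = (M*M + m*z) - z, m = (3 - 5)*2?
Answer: 2956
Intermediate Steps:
m = -4 (m = -2*2 = -4)
H(M, z) = M² - 5*z (H(M, z) = (M*M - 4*z) - z = (M² - 4*z) - z = M² - 5*z)
H(-6, 1*(-2))*60 + (7 + 7)² = ((-6)² - 5*(-2))*60 + (7 + 7)² = (36 - 5*(-2))*60 + 14² = (36 + 10)*60 + 196 = 46*60 + 196 = 2760 + 196 = 2956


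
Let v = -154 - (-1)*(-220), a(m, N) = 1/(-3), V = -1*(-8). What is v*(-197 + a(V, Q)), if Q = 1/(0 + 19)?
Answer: 221408/3 ≈ 73803.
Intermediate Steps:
Q = 1/19 ≈ 0.052632
V = 8
a(m, N) = -⅓
v = -374 (v = -154 - 1*220 = -154 - 220 = -374)
v*(-197 + a(V, Q)) = -374*(-197 - ⅓) = -374*(-592/3) = 221408/3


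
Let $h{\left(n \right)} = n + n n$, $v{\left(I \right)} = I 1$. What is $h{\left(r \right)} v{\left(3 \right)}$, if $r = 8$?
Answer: $216$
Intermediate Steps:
$v{\left(I \right)} = I$
$h{\left(n \right)} = n + n^{2}$
$h{\left(r \right)} v{\left(3 \right)} = 8 \left(1 + 8\right) 3 = 8 \cdot 9 \cdot 3 = 72 \cdot 3 = 216$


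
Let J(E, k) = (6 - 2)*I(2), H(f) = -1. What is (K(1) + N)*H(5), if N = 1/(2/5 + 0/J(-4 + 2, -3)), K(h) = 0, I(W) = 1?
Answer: -5/2 ≈ -2.5000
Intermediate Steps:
J(E, k) = 4 (J(E, k) = (6 - 2)*1 = 4*1 = 4)
N = 5/2 (N = 1/(2/5 + 0/4) = 1/(2*(⅕) + 0*(¼)) = 1/(⅖ + 0) = 1/(⅖) = 5/2 ≈ 2.5000)
(K(1) + N)*H(5) = (0 + 5/2)*(-1) = (5/2)*(-1) = -5/2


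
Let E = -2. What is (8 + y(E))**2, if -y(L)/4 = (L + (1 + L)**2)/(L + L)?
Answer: 49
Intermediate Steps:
y(L) = -2*(L + (1 + L)**2)/L (y(L) = -4*(L + (1 + L)**2)/(L + L) = -4*(L + (1 + L)**2)/(2*L) = -4*(L + (1 + L)**2)*1/(2*L) = -2*(L + (1 + L)**2)/L)
(8 + y(E))**2 = (8 + (-2 - 2*(1 - 2)**2/(-2)))**2 = (8 + (-2 - 2*(-1/2)*(-1)**2))**2 = (8 + (-2 - 2*(-1/2)*1))**2 = (8 + (-2 + 1))**2 = (8 - 1)**2 = 7**2 = 49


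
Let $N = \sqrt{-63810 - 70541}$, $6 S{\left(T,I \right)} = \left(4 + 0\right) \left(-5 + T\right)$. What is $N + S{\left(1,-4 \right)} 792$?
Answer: $-2112 + i \sqrt{134351} \approx -2112.0 + 366.54 i$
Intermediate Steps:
$S{\left(T,I \right)} = - \frac{10}{3} + \frac{2 T}{3}$ ($S{\left(T,I \right)} = \frac{\left(4 + 0\right) \left(-5 + T\right)}{6} = \frac{4 \left(-5 + T\right)}{6} = \frac{-20 + 4 T}{6} = - \frac{10}{3} + \frac{2 T}{3}$)
$N = i \sqrt{134351}$ ($N = \sqrt{-63810 + \left(-115637 + 45096\right)} = \sqrt{-63810 - 70541} = \sqrt{-134351} = i \sqrt{134351} \approx 366.54 i$)
$N + S{\left(1,-4 \right)} 792 = i \sqrt{134351} + \left(- \frac{10}{3} + \frac{2}{3} \cdot 1\right) 792 = i \sqrt{134351} + \left(- \frac{10}{3} + \frac{2}{3}\right) 792 = i \sqrt{134351} - 2112 = -2112 + i \sqrt{134351}$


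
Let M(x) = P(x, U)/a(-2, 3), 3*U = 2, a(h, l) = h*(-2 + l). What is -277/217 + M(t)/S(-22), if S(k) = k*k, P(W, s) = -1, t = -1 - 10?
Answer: -267919/210056 ≈ -1.2755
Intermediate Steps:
U = 2/3 (U = (1/3)*2 = 2/3 ≈ 0.66667)
t = -11
S(k) = k**2
M(x) = 1/2 (M(x) = -1/((-2*(-2 + 3))) = -1/((-2*1)) = -1/(-2) = -1*(-1/2) = 1/2)
-277/217 + M(t)/S(-22) = -277/217 + 1/(2*((-22)**2)) = -277*1/217 + (1/2)/484 = -277/217 + (1/2)*(1/484) = -277/217 + 1/968 = -267919/210056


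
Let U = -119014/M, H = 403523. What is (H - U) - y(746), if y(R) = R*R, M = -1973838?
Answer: -150991758074/986919 ≈ -1.5299e+5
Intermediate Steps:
U = 59507/986919 (U = -119014/(-1973838) = -119014*(-1/1973838) = 59507/986919 ≈ 0.060296)
y(R) = R**2
(H - U) - y(746) = (403523 - 1*59507/986919) - 1*746**2 = (403523 - 59507/986919) - 1*556516 = 398244456130/986919 - 556516 = -150991758074/986919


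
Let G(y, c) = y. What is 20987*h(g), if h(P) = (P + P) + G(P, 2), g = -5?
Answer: -314805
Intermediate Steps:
h(P) = 3*P (h(P) = (P + P) + P = 2*P + P = 3*P)
20987*h(g) = 20987*(3*(-5)) = 20987*(-15) = -314805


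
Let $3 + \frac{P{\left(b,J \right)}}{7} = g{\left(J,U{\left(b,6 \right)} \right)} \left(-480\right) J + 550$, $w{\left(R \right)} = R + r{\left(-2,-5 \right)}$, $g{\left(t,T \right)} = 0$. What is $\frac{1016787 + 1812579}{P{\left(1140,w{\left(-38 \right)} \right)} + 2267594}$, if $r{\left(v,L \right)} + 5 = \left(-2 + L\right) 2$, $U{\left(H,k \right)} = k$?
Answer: $\frac{943122}{757141} \approx 1.2456$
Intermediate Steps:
$r{\left(v,L \right)} = -9 + 2 L$ ($r{\left(v,L \right)} = -5 + \left(-2 + L\right) 2 = -5 + \left(-4 + 2 L\right) = -9 + 2 L$)
$w{\left(R \right)} = -19 + R$ ($w{\left(R \right)} = R + \left(-9 + 2 \left(-5\right)\right) = R - 19 = -19 + R$)
$P{\left(b,J \right)} = 3829$ ($P{\left(b,J \right)} = -21 + 7 \left(0 \left(-480\right) J + 550\right) = -21 + 7 \left(0 J + 550\right) = -21 + 7 \left(0 + 550\right) = -21 + 7 \cdot 550 = -21 + 3850 = 3829$)
$\frac{1016787 + 1812579}{P{\left(1140,w{\left(-38 \right)} \right)} + 2267594} = \frac{1016787 + 1812579}{3829 + 2267594} = \frac{2829366}{2271423} = 2829366 \cdot \frac{1}{2271423} = \frac{943122}{757141}$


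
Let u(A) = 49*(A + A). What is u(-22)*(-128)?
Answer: 275968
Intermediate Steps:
u(A) = 98*A (u(A) = 49*(2*A) = 98*A)
u(-22)*(-128) = (98*(-22))*(-128) = -2156*(-128) = 275968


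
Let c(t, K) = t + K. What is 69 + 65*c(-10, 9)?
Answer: 4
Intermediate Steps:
c(t, K) = K + t
69 + 65*c(-10, 9) = 69 + 65*(9 - 10) = 69 + 65*(-1) = 69 - 65 = 4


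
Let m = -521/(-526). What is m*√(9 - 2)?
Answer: 521*√7/526 ≈ 2.6206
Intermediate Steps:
m = 521/526 (m = -521*(-1/526) = 521/526 ≈ 0.99049)
m*√(9 - 2) = 521*√(9 - 2)/526 = 521*√7/526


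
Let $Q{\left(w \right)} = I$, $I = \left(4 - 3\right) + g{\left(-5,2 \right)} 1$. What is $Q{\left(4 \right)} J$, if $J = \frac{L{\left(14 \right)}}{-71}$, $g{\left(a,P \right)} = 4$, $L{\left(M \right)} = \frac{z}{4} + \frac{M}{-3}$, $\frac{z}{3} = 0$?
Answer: $\frac{70}{213} \approx 0.32864$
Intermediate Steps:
$z = 0$ ($z = 3 \cdot 0 = 0$)
$L{\left(M \right)} = - \frac{M}{3}$ ($L{\left(M \right)} = \frac{0}{4} + \frac{M}{-3} = 0 \cdot \frac{1}{4} + M \left(- \frac{1}{3}\right) = 0 - \frac{M}{3} = - \frac{M}{3}$)
$J = \frac{14}{213}$ ($J = \frac{\left(- \frac{1}{3}\right) 14}{-71} = \left(- \frac{14}{3}\right) \left(- \frac{1}{71}\right) = \frac{14}{213} \approx 0.065728$)
$I = 5$ ($I = \left(4 - 3\right) + 4 \cdot 1 = 1 + 4 = 5$)
$Q{\left(w \right)} = 5$
$Q{\left(4 \right)} J = 5 \cdot \frac{14}{213} = \frac{70}{213}$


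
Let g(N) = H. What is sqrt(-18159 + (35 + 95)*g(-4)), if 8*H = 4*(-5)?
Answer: 2*I*sqrt(4621) ≈ 135.96*I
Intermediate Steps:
H = -5/2 (H = (4*(-5))/8 = (1/8)*(-20) = -5/2 ≈ -2.5000)
g(N) = -5/2
sqrt(-18159 + (35 + 95)*g(-4)) = sqrt(-18159 + (35 + 95)*(-5/2)) = sqrt(-18159 + 130*(-5/2)) = sqrt(-18159 - 325) = sqrt(-18484) = 2*I*sqrt(4621)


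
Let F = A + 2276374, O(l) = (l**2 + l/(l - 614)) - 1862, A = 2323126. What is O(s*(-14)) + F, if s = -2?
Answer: 1347337632/293 ≈ 4.5984e+6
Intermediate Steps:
O(l) = -1862 + l**2 + l/(-614 + l) (O(l) = (l**2 + l/(-614 + l)) - 1862 = -1862 + l**2 + l/(-614 + l))
F = 4599500 (F = 2323126 + 2276374 = 4599500)
O(s*(-14)) + F = (1143268 + (-2*(-14))**3 - (-3722)*(-14) - 614*(-2*(-14))**2)/(-614 - 2*(-14)) + 4599500 = (1143268 + 28**3 - 1861*28 - 614*28**2)/(-614 + 28) + 4599500 = (1143268 + 21952 - 52108 - 614*784)/(-586) + 4599500 = -(1143268 + 21952 - 52108 - 481376)/586 + 4599500 = -1/586*631736 + 4599500 = -315868/293 + 4599500 = 1347337632/293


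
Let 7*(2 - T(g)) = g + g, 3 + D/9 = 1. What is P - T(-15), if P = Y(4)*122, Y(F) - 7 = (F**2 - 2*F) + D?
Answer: -2606/7 ≈ -372.29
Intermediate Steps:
D = -18 (D = -27 + 9*1 = -27 + 9 = -18)
T(g) = 2 - 2*g/7 (T(g) = 2 - (g + g)/7 = 2 - 2*g/7)
Y(F) = -11 + F**2 - 2*F (Y(F) = 7 + ((F**2 - 2*F) - 18) = 7 + (-18 + F**2 - 2*F) = -11 + F**2 - 2*F)
P = -366 (P = (-11 + 4**2 - 2*4)*122 = (-11 + 16 - 8)*122 = -3*122 = -366)
P - T(-15) = -366 - (2 - 2/7*(-15)) = -366 - (2 + 30/7) = -366 - 1*44/7 = -366 - 44/7 = -2606/7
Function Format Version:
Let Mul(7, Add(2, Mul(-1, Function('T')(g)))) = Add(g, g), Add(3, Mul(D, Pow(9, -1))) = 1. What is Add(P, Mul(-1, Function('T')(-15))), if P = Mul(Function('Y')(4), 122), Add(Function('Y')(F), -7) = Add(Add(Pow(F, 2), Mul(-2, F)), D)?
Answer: Rational(-2606, 7) ≈ -372.29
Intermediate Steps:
D = -18 (D = Add(-27, Mul(9, 1)) = Add(-27, 9) = -18)
Function('T')(g) = Add(2, Mul(Rational(-2, 7), g)) (Function('T')(g) = Add(2, Mul(Rational(-1, 7), Add(g, g))) = Add(2, Mul(Rational(-1, 7), Mul(2, g))) = Add(2, Mul(Rational(-2, 7), g)))
Function('Y')(F) = Add(-11, Pow(F, 2), Mul(-2, F)) (Function('Y')(F) = Add(7, Add(Add(Pow(F, 2), Mul(-2, F)), -18)) = Add(7, Add(-18, Pow(F, 2), Mul(-2, F))) = Add(-11, Pow(F, 2), Mul(-2, F)))
P = -366 (P = Mul(Add(-11, Pow(4, 2), Mul(-2, 4)), 122) = Mul(Add(-11, 16, -8), 122) = Mul(-3, 122) = -366)
Add(P, Mul(-1, Function('T')(-15))) = Add(-366, Mul(-1, Add(2, Mul(Rational(-2, 7), -15)))) = Add(-366, Mul(-1, Add(2, Rational(30, 7)))) = Add(-366, Mul(-1, Rational(44, 7))) = Add(-366, Rational(-44, 7)) = Rational(-2606, 7)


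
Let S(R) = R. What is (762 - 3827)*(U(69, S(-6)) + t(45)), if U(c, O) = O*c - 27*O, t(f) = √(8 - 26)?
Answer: 772380 - 9195*I*√2 ≈ 7.7238e+5 - 13004.0*I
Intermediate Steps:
t(f) = 3*I*√2 (t(f) = √(-18) = 3*I*√2)
U(c, O) = -27*O + O*c
(762 - 3827)*(U(69, S(-6)) + t(45)) = (762 - 3827)*(-6*(-27 + 69) + 3*I*√2) = -3065*(-6*42 + 3*I*√2) = -3065*(-252 + 3*I*√2) = 772380 - 9195*I*√2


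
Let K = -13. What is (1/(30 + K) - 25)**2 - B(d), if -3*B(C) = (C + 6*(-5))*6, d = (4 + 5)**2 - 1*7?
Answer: 205208/289 ≈ 710.06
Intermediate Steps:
d = 74 (d = 9**2 - 7 = 81 - 7 = 74)
B(C) = 60 - 2*C (B(C) = -(C + 6*(-5))*6/3 = -(C - 30)*6/3 = -(-30 + C)*6/3 = -(-180 + 6*C)/3 = 60 - 2*C)
(1/(30 + K) - 25)**2 - B(d) = (1/(30 - 13) - 25)**2 - (60 - 2*74) = (1/17 - 25)**2 - (60 - 148) = (1/17 - 25)**2 - 1*(-88) = (-424/17)**2 + 88 = 179776/289 + 88 = 205208/289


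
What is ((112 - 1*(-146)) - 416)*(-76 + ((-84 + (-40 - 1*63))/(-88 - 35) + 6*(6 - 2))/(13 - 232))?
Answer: 4437746/369 ≈ 12026.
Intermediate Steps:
((112 - 1*(-146)) - 416)*(-76 + ((-84 + (-40 - 1*63))/(-88 - 35) + 6*(6 - 2))/(13 - 232)) = ((112 + 146) - 416)*(-76 + ((-84 + (-40 - 63))/(-123) + 6*4)/(-219)) = (258 - 416)*(-76 + ((-84 - 103)*(-1/123) + 24)*(-1/219)) = -158*(-76 + (-187*(-1/123) + 24)*(-1/219)) = -158*(-76 + (187/123 + 24)*(-1/219)) = -158*(-76 + (3139/123)*(-1/219)) = -158*(-76 - 43/369) = -158*(-28087/369) = 4437746/369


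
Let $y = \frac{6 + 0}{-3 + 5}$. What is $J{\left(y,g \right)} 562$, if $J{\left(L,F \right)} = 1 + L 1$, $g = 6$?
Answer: $2248$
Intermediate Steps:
$y = 3$ ($y = \frac{6}{2} = 6 \cdot \frac{1}{2} = 3$)
$J{\left(L,F \right)} = 1 + L$
$J{\left(y,g \right)} 562 = \left(1 + 3\right) 562 = 4 \cdot 562 = 2248$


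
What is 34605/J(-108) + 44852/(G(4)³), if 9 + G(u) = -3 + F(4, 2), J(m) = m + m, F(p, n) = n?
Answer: -615181/3000 ≈ -205.06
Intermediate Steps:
J(m) = 2*m
G(u) = -10 (G(u) = -9 + (-3 + 2) = -9 - 1 = -10)
34605/J(-108) + 44852/(G(4)³) = 34605/((2*(-108))) + 44852/((-10)³) = 34605/(-216) + 44852/(-1000) = 34605*(-1/216) + 44852*(-1/1000) = -3845/24 - 11213/250 = -615181/3000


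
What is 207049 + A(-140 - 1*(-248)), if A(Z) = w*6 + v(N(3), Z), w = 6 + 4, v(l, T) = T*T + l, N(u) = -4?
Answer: 218769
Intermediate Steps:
v(l, T) = l + T**2 (v(l, T) = T**2 + l = l + T**2)
w = 10
A(Z) = 56 + Z**2 (A(Z) = 10*6 + (-4 + Z**2) = 60 + (-4 + Z**2) = 56 + Z**2)
207049 + A(-140 - 1*(-248)) = 207049 + (56 + (-140 - 1*(-248))**2) = 207049 + (56 + (-140 + 248)**2) = 207049 + (56 + 108**2) = 207049 + (56 + 11664) = 207049 + 11720 = 218769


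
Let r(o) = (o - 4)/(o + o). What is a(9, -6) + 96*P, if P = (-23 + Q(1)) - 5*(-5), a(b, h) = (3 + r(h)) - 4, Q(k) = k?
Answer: 1727/6 ≈ 287.83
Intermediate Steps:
r(o) = (-4 + o)/(2*o) (r(o) = (-4 + o)/((2*o)) = (-4 + o)*(1/(2*o)) = (-4 + o)/(2*o))
a(b, h) = -1 + (-4 + h)/(2*h) (a(b, h) = (3 + (-4 + h)/(2*h)) - 4 = -1 + (-4 + h)/(2*h))
P = 3 (P = (-23 + 1) - 5*(-5) = -22 + 25 = 3)
a(9, -6) + 96*P = (1/2)*(-4 - 1*(-6))/(-6) + 96*3 = (1/2)*(-1/6)*(-4 + 6) + 288 = (1/2)*(-1/6)*2 + 288 = -1/6 + 288 = 1727/6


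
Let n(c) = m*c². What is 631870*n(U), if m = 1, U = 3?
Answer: 5686830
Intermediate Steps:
n(c) = c² (n(c) = 1*c² = c²)
631870*n(U) = 631870*3² = 631870*9 = 5686830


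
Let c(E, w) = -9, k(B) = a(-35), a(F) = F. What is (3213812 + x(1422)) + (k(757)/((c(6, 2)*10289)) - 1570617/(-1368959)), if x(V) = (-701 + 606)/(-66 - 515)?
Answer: 236702527631913731195/73651610940579 ≈ 3.2138e+6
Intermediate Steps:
k(B) = -35
x(V) = 95/581 (x(V) = -95/(-581) = -95*(-1/581) = 95/581)
(3213812 + x(1422)) + (k(757)/((c(6, 2)*10289)) - 1570617/(-1368959)) = (3213812 + 95/581) + (-35/((-9*10289)) - 1570617/(-1368959)) = 1867224867/581 + (-35/(-92601) - 1570617*(-1/1368959)) = 1867224867/581 + (-35*(-1/92601) + 1570617/1368959) = 1867224867/581 + (35/92601 + 1570617/1368959) = 1867224867/581 + 145488618382/126766972359 = 236702527631913731195/73651610940579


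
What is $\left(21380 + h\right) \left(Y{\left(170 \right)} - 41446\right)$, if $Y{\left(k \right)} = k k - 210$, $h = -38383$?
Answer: $216890268$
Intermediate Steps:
$Y{\left(k \right)} = -210 + k^{2}$ ($Y{\left(k \right)} = k^{2} - 210 = -210 + k^{2}$)
$\left(21380 + h\right) \left(Y{\left(170 \right)} - 41446\right) = \left(21380 - 38383\right) \left(\left(-210 + 170^{2}\right) - 41446\right) = - 17003 \left(\left(-210 + 28900\right) - 41446\right) = - 17003 \left(28690 - 41446\right) = \left(-17003\right) \left(-12756\right) = 216890268$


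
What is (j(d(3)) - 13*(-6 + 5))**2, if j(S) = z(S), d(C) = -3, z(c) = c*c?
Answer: 484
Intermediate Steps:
z(c) = c**2
j(S) = S**2
(j(d(3)) - 13*(-6 + 5))**2 = ((-3)**2 - 13*(-6 + 5))**2 = (9 - 13*(-1))**2 = (9 + 13)**2 = 22**2 = 484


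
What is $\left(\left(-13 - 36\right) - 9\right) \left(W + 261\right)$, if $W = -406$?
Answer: $8410$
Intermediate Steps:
$\left(\left(-13 - 36\right) - 9\right) \left(W + 261\right) = \left(\left(-13 - 36\right) - 9\right) \left(-406 + 261\right) = \left(-49 - 9\right) \left(-145\right) = \left(-58\right) \left(-145\right) = 8410$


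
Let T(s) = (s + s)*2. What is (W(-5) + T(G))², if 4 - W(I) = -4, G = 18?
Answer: 6400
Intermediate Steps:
W(I) = 8 (W(I) = 4 - 1*(-4) = 4 + 4 = 8)
T(s) = 4*s (T(s) = (2*s)*2 = 4*s)
(W(-5) + T(G))² = (8 + 4*18)² = (8 + 72)² = 80² = 6400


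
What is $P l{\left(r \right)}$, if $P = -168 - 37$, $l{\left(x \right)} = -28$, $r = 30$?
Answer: $5740$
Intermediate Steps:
$P = -205$
$P l{\left(r \right)} = \left(-205\right) \left(-28\right) = 5740$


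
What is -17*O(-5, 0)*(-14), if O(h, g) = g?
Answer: 0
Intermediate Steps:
-17*O(-5, 0)*(-14) = -17*0*(-14) = 0*(-14) = 0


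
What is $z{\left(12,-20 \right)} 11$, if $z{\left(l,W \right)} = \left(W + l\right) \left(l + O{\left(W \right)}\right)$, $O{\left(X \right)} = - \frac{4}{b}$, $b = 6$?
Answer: $- \frac{2992}{3} \approx -997.33$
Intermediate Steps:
$O{\left(X \right)} = - \frac{2}{3}$ ($O{\left(X \right)} = - \frac{4}{6} = \left(-4\right) \frac{1}{6} = - \frac{2}{3}$)
$z{\left(l,W \right)} = \left(- \frac{2}{3} + l\right) \left(W + l\right)$ ($z{\left(l,W \right)} = \left(W + l\right) \left(l - \frac{2}{3}\right) = \left(W + l\right) \left(- \frac{2}{3} + l\right) = \left(- \frac{2}{3} + l\right) \left(W + l\right)$)
$z{\left(12,-20 \right)} 11 = \left(12^{2} - - \frac{40}{3} - 8 - 240\right) 11 = \left(144 + \frac{40}{3} - 8 - 240\right) 11 = \left(- \frac{272}{3}\right) 11 = - \frac{2992}{3}$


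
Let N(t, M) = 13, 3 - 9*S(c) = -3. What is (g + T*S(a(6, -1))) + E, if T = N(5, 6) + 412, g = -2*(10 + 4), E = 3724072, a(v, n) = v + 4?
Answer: 11172982/3 ≈ 3.7243e+6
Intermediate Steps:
a(v, n) = 4 + v
S(c) = ⅔ (S(c) = ⅓ - ⅑*(-3) = ⅓ + ⅓ = ⅔)
g = -28 (g = -2*14 = -28)
T = 425 (T = 13 + 412 = 425)
(g + T*S(a(6, -1))) + E = (-28 + 425*(⅔)) + 3724072 = (-28 + 850/3) + 3724072 = 766/3 + 3724072 = 11172982/3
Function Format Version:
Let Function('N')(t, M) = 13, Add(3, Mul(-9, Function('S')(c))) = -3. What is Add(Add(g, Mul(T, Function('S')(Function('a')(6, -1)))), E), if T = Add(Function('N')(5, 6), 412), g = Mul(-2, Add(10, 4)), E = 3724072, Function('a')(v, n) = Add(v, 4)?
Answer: Rational(11172982, 3) ≈ 3.7243e+6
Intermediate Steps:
Function('a')(v, n) = Add(4, v)
Function('S')(c) = Rational(2, 3) (Function('S')(c) = Add(Rational(1, 3), Mul(Rational(-1, 9), -3)) = Add(Rational(1, 3), Rational(1, 3)) = Rational(2, 3))
g = -28 (g = Mul(-2, 14) = -28)
T = 425 (T = Add(13, 412) = 425)
Add(Add(g, Mul(T, Function('S')(Function('a')(6, -1)))), E) = Add(Add(-28, Mul(425, Rational(2, 3))), 3724072) = Add(Add(-28, Rational(850, 3)), 3724072) = Add(Rational(766, 3), 3724072) = Rational(11172982, 3)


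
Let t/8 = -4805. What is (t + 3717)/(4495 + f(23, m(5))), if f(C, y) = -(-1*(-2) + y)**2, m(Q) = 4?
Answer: -2671/343 ≈ -7.7872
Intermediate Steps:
t = -38440 (t = 8*(-4805) = -38440)
f(C, y) = -(2 + y)**2
(t + 3717)/(4495 + f(23, m(5))) = (-38440 + 3717)/(4495 - (2 + 4)**2) = -34723/(4495 - 1*6**2) = -34723/(4495 - 1*36) = -34723/(4495 - 36) = -34723/4459 = -34723*1/4459 = -2671/343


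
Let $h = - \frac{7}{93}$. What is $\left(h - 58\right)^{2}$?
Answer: $\frac{29170801}{8649} \approx 3372.7$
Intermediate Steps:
$h = - \frac{7}{93}$ ($h = \left(-7\right) \frac{1}{93} = - \frac{7}{93} \approx -0.075269$)
$\left(h - 58\right)^{2} = \left(- \frac{7}{93} - 58\right)^{2} = \left(- \frac{5401}{93}\right)^{2} = \frac{29170801}{8649}$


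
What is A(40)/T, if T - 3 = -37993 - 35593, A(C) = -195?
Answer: 195/73583 ≈ 0.0026501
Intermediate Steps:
T = -73583 (T = 3 + (-37993 - 35593) = 3 - 73586 = -73583)
A(40)/T = -195/(-73583) = -195*(-1/73583) = 195/73583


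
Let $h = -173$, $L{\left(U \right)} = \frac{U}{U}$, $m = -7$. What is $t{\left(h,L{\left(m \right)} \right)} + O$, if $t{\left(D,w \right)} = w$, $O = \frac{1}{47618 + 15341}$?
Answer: $\frac{62960}{62959} \approx 1.0$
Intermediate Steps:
$L{\left(U \right)} = 1$
$O = \frac{1}{62959} \approx 1.5883 \cdot 10^{-5}$
$t{\left(h,L{\left(m \right)} \right)} + O = 1 + \frac{1}{62959} = \frac{62960}{62959}$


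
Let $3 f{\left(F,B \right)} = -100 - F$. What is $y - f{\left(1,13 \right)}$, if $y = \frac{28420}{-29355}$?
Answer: $\frac{63991}{1957} \approx 32.698$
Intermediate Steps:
$f{\left(F,B \right)} = - \frac{100}{3} - \frac{F}{3}$ ($f{\left(F,B \right)} = \frac{-100 - F}{3} = - \frac{100}{3} - \frac{F}{3}$)
$y = - \frac{5684}{5871}$ ($y = 28420 \left(- \frac{1}{29355}\right) = - \frac{5684}{5871} \approx -0.96815$)
$y - f{\left(1,13 \right)} = - \frac{5684}{5871} - \left(- \frac{100}{3} - \frac{1}{3}\right) = - \frac{5684}{5871} - - \frac{101}{3} = - \frac{5684}{5871} + \frac{101}{3} = \frac{63991}{1957}$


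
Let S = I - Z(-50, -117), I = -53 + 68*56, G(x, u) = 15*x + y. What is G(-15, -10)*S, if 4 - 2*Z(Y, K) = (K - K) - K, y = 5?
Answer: -838530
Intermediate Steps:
Z(Y, K) = 2 + K/2 (Z(Y, K) = 2 - ((K - K) - K)/2 = 2 - (0 - K)/2 = 2 - (-1)*K/2 = 2 + K/2)
G(x, u) = 5 + 15*x (G(x, u) = 15*x + 5 = 5 + 15*x)
I = 3755 (I = -53 + 3808 = 3755)
S = 7623/2 (S = 3755 - (2 + (1/2)*(-117)) = 3755 - (2 - 117/2) = 3755 - 1*(-113/2) = 3755 + 113/2 = 7623/2 ≈ 3811.5)
G(-15, -10)*S = (5 + 15*(-15))*(7623/2) = (5 - 225)*(7623/2) = -220*7623/2 = -838530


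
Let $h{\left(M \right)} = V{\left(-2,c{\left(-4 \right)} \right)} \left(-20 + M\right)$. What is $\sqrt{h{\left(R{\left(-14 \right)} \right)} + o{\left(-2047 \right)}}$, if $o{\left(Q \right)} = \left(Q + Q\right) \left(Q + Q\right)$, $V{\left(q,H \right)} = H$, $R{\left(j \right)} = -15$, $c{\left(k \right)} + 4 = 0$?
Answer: $4 \sqrt{1047561} \approx 4094.0$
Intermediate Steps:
$c{\left(k \right)} = -4$ ($c{\left(k \right)} = -4 + 0 = -4$)
$h{\left(M \right)} = 80 - 4 M$ ($h{\left(M \right)} = - 4 \left(-20 + M\right) = 80 - 4 M$)
$o{\left(Q \right)} = 4 Q^{2}$ ($o{\left(Q \right)} = 2 Q 2 Q = 4 Q^{2}$)
$\sqrt{h{\left(R{\left(-14 \right)} \right)} + o{\left(-2047 \right)}} = \sqrt{\left(80 - -60\right) + 4 \left(-2047\right)^{2}} = \sqrt{\left(80 + 60\right) + 4 \cdot 4190209} = \sqrt{140 + 16760836} = \sqrt{16760976} = 4 \sqrt{1047561}$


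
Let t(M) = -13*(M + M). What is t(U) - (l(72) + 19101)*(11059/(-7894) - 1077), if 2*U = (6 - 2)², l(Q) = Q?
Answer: 163216132229/7894 ≈ 2.0676e+7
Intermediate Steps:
U = 8 (U = (6 - 2)²/2 = (½)*4² = (½)*16 = 8)
t(M) = -26*M
t(U) - (l(72) + 19101)*(11059/(-7894) - 1077) = -26*8 - (72 + 19101)*(11059/(-7894) - 1077) = -208 - 19173*(11059*(-1/7894) - 1077) = -208 - 19173*(-11059/7894 - 1077) = -208 - 19173*(-8512897)/7894 = -208 - 1*(-163217774181/7894) = -208 + 163217774181/7894 = 163216132229/7894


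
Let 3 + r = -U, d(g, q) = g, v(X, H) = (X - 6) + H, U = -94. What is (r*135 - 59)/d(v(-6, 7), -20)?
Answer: -12226/5 ≈ -2445.2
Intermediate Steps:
v(X, H) = -6 + H + X (v(X, H) = (-6 + X) + H = -6 + H + X)
r = 91 (r = -3 - 1*(-94) = -3 + 94 = 91)
(r*135 - 59)/d(v(-6, 7), -20) = (91*135 - 59)/(-6 + 7 - 6) = (12285 - 59)/(-5) = 12226*(-1/5) = -12226/5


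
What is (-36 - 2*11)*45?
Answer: -2610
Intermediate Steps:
(-36 - 2*11)*45 = (-36 - 22)*45 = -58*45 = -2610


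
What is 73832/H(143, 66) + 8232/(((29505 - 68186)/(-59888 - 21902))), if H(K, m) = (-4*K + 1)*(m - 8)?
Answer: 11147668593724/640518679 ≈ 17404.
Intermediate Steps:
H(K, m) = (1 - 4*K)*(-8 + m)
73832/H(143, 66) + 8232/(((29505 - 68186)/(-59888 - 21902))) = 73832/(-8 + 66 + 32*143 - 4*143*66) + 8232/(((29505 - 68186)/(-59888 - 21902))) = 73832/(-8 + 66 + 4576 - 37752) + 8232/((-38681/(-81790))) = 73832/(-33118) + 8232/((-38681*(-1/81790))) = 73832*(-1/33118) + 8232/(38681/81790) = -36916/16559 + 8232*(81790/38681) = -36916/16559 + 673295280/38681 = 11147668593724/640518679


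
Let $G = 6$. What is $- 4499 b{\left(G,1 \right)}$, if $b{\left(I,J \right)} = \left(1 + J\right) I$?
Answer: $-53988$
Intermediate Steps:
$b{\left(I,J \right)} = I \left(1 + J\right)$
$- 4499 b{\left(G,1 \right)} = - 4499 \cdot 6 \left(1 + 1\right) = - 4499 \cdot 6 \cdot 2 = \left(-4499\right) 12 = -53988$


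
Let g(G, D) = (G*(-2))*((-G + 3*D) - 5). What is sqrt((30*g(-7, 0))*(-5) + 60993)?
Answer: sqrt(56793) ≈ 238.31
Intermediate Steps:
g(G, D) = -2*G*(-5 - G + 3*D) (g(G, D) = (-2*G)*(-5 - G + 3*D) = -2*G*(-5 - G + 3*D))
sqrt((30*g(-7, 0))*(-5) + 60993) = sqrt((30*(2*(-7)*(5 - 7 - 3*0)))*(-5) + 60993) = sqrt((30*(2*(-7)*(5 - 7 + 0)))*(-5) + 60993) = sqrt((30*(2*(-7)*(-2)))*(-5) + 60993) = sqrt((30*28)*(-5) + 60993) = sqrt(840*(-5) + 60993) = sqrt(-4200 + 60993) = sqrt(56793)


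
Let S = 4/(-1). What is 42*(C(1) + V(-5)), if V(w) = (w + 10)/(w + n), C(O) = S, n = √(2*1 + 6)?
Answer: -3906/17 - 420*√2/17 ≈ -264.70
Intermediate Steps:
S = -4 (S = 4*(-1) = -4)
n = 2*√2 (n = √(2 + 6) = √8 = 2*√2 ≈ 2.8284)
C(O) = -4
V(w) = (10 + w)/(w + 2*√2) (V(w) = (w + 10)/(w + 2*√2) = (10 + w)/(w + 2*√2))
42*(C(1) + V(-5)) = 42*(-4 + (10 - 5)/(-5 + 2*√2)) = 42*(-4 + 5/(-5 + 2*√2)) = -168 + 210/(-5 + 2*√2)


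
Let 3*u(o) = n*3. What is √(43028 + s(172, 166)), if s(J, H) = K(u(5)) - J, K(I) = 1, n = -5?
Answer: √42857 ≈ 207.02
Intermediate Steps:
u(o) = -5 (u(o) = (-5*3)/3 = (⅓)*(-15) = -5)
s(J, H) = 1 - J
√(43028 + s(172, 166)) = √(43028 + (1 - 1*172)) = √(43028 + (1 - 172)) = √(43028 - 171) = √42857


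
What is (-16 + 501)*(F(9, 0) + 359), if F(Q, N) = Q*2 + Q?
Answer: 187210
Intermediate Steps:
F(Q, N) = 3*Q (F(Q, N) = 2*Q + Q = 3*Q)
(-16 + 501)*(F(9, 0) + 359) = (-16 + 501)*(3*9 + 359) = 485*(27 + 359) = 485*386 = 187210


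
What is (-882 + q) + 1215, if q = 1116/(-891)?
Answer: 32843/99 ≈ 331.75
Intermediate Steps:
q = -124/99 (q = 1116*(-1/891) = -124/99 ≈ -1.2525)
(-882 + q) + 1215 = (-882 - 124/99) + 1215 = -87442/99 + 1215 = 32843/99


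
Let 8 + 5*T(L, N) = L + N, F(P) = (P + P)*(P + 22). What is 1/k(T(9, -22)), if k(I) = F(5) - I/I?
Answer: 1/269 ≈ 0.0037175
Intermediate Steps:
F(P) = 2*P*(22 + P) (F(P) = (2*P)*(22 + P) = 2*P*(22 + P))
T(L, N) = -8/5 + L/5 + N/5 (T(L, N) = -8/5 + (L + N)/5 = -8/5 + (L/5 + N/5) = -8/5 + L/5 + N/5)
k(I) = 269 (k(I) = 2*5*(22 + 5) - I/I = 2*5*27 - 1*1 = 270 - 1 = 269)
1/k(T(9, -22)) = 1/269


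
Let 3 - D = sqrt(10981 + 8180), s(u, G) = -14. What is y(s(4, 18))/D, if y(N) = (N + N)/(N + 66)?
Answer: 1/11856 + sqrt(2129)/11856 ≈ 0.0039761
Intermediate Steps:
D = 3 - 3*sqrt(2129) (D = 3 - sqrt(10981 + 8180) = 3 - sqrt(19161) = 3 - 3*sqrt(2129) ≈ -135.42)
y(N) = 2*N/(66 + N) (y(N) = (2*N)/(66 + N) = 2*N/(66 + N))
y(s(4, 18))/D = (2*(-14)/(66 - 14))/(3 - 3*sqrt(2129)) = (2*(-14)/52)/(3 - 3*sqrt(2129)) = (2*(-14)*(1/52))/(3 - 3*sqrt(2129)) = -7/(13*(3 - 3*sqrt(2129)))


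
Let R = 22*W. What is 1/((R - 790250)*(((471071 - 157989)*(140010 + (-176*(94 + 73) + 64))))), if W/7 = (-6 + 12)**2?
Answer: -1/27192057563014344 ≈ -3.6775e-17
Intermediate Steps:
W = 252 (W = 7*(-6 + 12)**2 = 7*6**2 = 7*36 = 252)
R = 5544 (R = 22*252 = 5544)
1/((R - 790250)*(((471071 - 157989)*(140010 + (-176*(94 + 73) + 64))))) = 1/((5544 - 790250)*(((471071 - 157989)*(140010 + (-176*(94 + 73) + 64))))) = 1/((-784706)*((313082*(140010 + (-176*167 + 64))))) = -1/(313082*(140010 + (-29392 + 64)))/784706 = -1/(313082*(140010 - 29328))/784706 = -1/(784706*(313082*110682)) = -1/784706/34652541924 = -1/784706*1/34652541924 = -1/27192057563014344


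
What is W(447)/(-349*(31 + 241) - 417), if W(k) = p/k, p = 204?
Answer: -68/14206405 ≈ -4.7866e-6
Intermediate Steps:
W(k) = 204/k
W(447)/(-349*(31 + 241) - 417) = (204/447)/(-349*(31 + 241) - 417) = (204*(1/447))/(-349*272 - 417) = 68/(149*(-94928 - 417)) = (68/149)/(-95345) = (68/149)*(-1/95345) = -68/14206405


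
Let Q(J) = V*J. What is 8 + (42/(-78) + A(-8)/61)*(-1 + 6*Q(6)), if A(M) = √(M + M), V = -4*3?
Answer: 3135/13 - 1732*I/61 ≈ 241.15 - 28.393*I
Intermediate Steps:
V = -12
A(M) = √2*√M (A(M) = √(2*M) = √2*√M)
Q(J) = -12*J
8 + (42/(-78) + A(-8)/61)*(-1 + 6*Q(6)) = 8 + (42/(-78) + (√2*√(-8))/61)*(-1 + 6*(-12*6)) = 8 + (42*(-1/78) + (√2*(2*I*√2))*(1/61))*(-1 + 6*(-72)) = 8 + (-7/13 + (4*I)*(1/61))*(-1 - 432) = 8 + (-7/13 + 4*I/61)*(-433) = 8 + (3031/13 - 1732*I/61) = 3135/13 - 1732*I/61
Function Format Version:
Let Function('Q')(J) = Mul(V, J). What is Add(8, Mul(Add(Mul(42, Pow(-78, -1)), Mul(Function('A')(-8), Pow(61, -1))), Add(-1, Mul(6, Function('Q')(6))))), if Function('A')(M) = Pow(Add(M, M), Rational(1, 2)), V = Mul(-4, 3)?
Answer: Add(Rational(3135, 13), Mul(Rational(-1732, 61), I)) ≈ Add(241.15, Mul(-28.393, I))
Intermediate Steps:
V = -12
Function('A')(M) = Mul(Pow(2, Rational(1, 2)), Pow(M, Rational(1, 2))) (Function('A')(M) = Pow(Mul(2, M), Rational(1, 2)) = Mul(Pow(2, Rational(1, 2)), Pow(M, Rational(1, 2))))
Function('Q')(J) = Mul(-12, J)
Add(8, Mul(Add(Mul(42, Pow(-78, -1)), Mul(Function('A')(-8), Pow(61, -1))), Add(-1, Mul(6, Function('Q')(6))))) = Add(8, Mul(Add(Mul(42, Pow(-78, -1)), Mul(Mul(Pow(2, Rational(1, 2)), Pow(-8, Rational(1, 2))), Pow(61, -1))), Add(-1, Mul(6, Mul(-12, 6))))) = Add(8, Mul(Add(Mul(42, Rational(-1, 78)), Mul(Mul(Pow(2, Rational(1, 2)), Mul(2, I, Pow(2, Rational(1, 2)))), Rational(1, 61))), Add(-1, Mul(6, -72)))) = Add(8, Mul(Add(Rational(-7, 13), Mul(Mul(4, I), Rational(1, 61))), Add(-1, -432))) = Add(8, Mul(Add(Rational(-7, 13), Mul(Rational(4, 61), I)), -433)) = Add(8, Add(Rational(3031, 13), Mul(Rational(-1732, 61), I))) = Add(Rational(3135, 13), Mul(Rational(-1732, 61), I))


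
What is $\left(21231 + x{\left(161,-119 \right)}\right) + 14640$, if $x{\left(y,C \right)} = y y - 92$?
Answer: $61700$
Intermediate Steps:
$x{\left(y,C \right)} = -92 + y^{2}$ ($x{\left(y,C \right)} = y^{2} - 92 = -92 + y^{2}$)
$\left(21231 + x{\left(161,-119 \right)}\right) + 14640 = \left(21231 - \left(92 - 161^{2}\right)\right) + 14640 = \left(21231 + \left(-92 + 25921\right)\right) + 14640 = \left(21231 + 25829\right) + 14640 = 47060 + 14640 = 61700$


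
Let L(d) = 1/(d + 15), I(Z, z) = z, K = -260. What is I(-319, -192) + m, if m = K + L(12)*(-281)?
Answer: -12485/27 ≈ -462.41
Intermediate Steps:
L(d) = 1/(15 + d)
m = -7301/27 (m = -260 - 281/(15 + 12) = -260 - 281/27 = -7301/27 ≈ -270.41)
I(-319, -192) + m = -192 - 7301/27 = -12485/27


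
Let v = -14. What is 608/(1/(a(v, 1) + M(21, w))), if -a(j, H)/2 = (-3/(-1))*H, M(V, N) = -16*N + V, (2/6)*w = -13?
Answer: 388512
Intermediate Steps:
w = -39 (w = 3*(-13) = -39)
M(V, N) = V - 16*N
a(j, H) = -6*H (a(j, H) = -2*(-3/(-1))*H = -2*(-3*(-1))*H = -6*H)
608/(1/(a(v, 1) + M(21, w))) = 608/(1/(-6*1 + (21 - 16*(-39)))) = 608/(1/(-6 + (21 + 624))) = 608/(1/(-6 + 645)) = 608/(1/639) = 608*639 = 388512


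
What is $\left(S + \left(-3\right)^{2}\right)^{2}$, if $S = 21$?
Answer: $900$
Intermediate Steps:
$\left(S + \left(-3\right)^{2}\right)^{2} = \left(21 + \left(-3\right)^{2}\right)^{2} = \left(21 + 9\right)^{2} = 30^{2} = 900$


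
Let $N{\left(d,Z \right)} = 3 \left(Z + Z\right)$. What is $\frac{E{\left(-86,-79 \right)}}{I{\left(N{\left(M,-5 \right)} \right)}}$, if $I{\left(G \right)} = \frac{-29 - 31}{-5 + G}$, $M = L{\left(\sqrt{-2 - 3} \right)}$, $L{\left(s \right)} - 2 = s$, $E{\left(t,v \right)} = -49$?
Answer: $- \frac{343}{12} \approx -28.583$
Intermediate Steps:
$L{\left(s \right)} = 2 + s$
$M = 2 + i \sqrt{5}$ ($M = 2 + \sqrt{-2 - 3} = 2 + \sqrt{-5} = 2 + i \sqrt{5} \approx 2.0 + 2.2361 i$)
$N{\left(d,Z \right)} = 6 Z$ ($N{\left(d,Z \right)} = 3 \cdot 2 Z = 6 Z$)
$I{\left(G \right)} = - \frac{60}{-5 + G}$
$\frac{E{\left(-86,-79 \right)}}{I{\left(N{\left(M,-5 \right)} \right)}} = - \frac{49}{\left(-60\right) \frac{1}{-5 + 6 \left(-5\right)}} = - \frac{49}{\left(-60\right) \frac{1}{-5 - 30}} = - \frac{49}{\left(-60\right) \frac{1}{-35}} = - \frac{49}{\left(-60\right) \left(- \frac{1}{35}\right)} = - \frac{49}{\frac{12}{7}} = \left(-49\right) \frac{7}{12} = - \frac{343}{12}$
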